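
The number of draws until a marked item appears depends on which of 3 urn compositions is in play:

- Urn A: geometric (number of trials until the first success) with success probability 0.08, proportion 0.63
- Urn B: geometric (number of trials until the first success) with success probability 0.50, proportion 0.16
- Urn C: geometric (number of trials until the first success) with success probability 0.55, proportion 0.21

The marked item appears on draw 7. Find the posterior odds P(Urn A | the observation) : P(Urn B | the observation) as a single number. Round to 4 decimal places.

24.4482

Only the two components matter; the odds are (P(Z=i) f_i(x)) / (P(Z=j) f_j(x)).
Geometric probabilities:
  p_A = 0.08·(1−0.08)^6 = 0.08·0.606355 = 0.0485084
  p_B = 0.50·(1−0.50)^6 = 0.50·0.015625 = 0.0078125
  p_C = 0.55·(1−0.55)^6 = 0.55·0.00830377 = 0.00456707
Posterior odds = (P(Z=A)·p_A) / (P(Z=B)·p_B) = (0.63·0.0485084) / (0.16·0.0078125) = 0.0305603 / 0.00125 ≈ 24.4482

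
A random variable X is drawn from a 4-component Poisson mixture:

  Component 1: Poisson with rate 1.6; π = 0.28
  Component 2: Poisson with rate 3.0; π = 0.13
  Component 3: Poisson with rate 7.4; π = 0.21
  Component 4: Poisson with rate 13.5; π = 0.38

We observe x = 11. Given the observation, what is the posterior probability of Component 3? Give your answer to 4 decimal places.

0.2484

Apply Bayes' rule: the posterior for each component is proportional to its prior times its likelihood at x.
Evaluate each component's likelihood at the observed value:
  L_1 = 8.89801e-07
  L_2 = 0.00022095
  L_3 = 0.0557974
  L_4 = 0.0932267
Multiply by the mixture weights:
  π_1·L_1 = 0.28 × 8.89801e-07 = 2.49144e-07
  π_2·L_2 = 0.13 × 0.00022095 = 2.87235e-05
  π_3·L_3 = 0.21 × 0.0557974 = 0.0117175
  π_4·L_4 = 0.38 × 0.0932267 = 0.0354261
Sum: 2.49144e-07 + 2.87235e-05 + 0.0117175 + 0.0354261 = 0.0471726
P(Component 3 | 11) = 0.0117175 / 0.0471726 ≈ 0.2484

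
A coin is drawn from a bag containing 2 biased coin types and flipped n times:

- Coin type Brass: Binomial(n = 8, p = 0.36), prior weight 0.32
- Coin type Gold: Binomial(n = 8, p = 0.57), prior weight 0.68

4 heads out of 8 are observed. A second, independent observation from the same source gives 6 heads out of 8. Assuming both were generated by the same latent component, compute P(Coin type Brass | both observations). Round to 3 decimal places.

0.049

P(component k | x) = w_k·f_k(x) / marginal(x), where marginal(x) = Σ_j w_j·f_j(x).
Since both observations come from the same component, the likelihood for component k is f_k(x₁)·f_k(x₂).
  f_Brass = [0.197255] × [0.0249651] = 0.00492449
  f_Gold = [0.252622] × [0.17756] = 0.0448555
Weight by the priors:
  w_Brass·f_Brass = 0.32 × 0.00492449 = 0.00157584
  w_Gold·f_Gold = 0.68 × 0.0448555 = 0.0305017
Sum: 0.00157584 + 0.0305017 = 0.0320776
Responsibility of Coin type Brass: 0.00157584 / 0.0320776 ≈ 0.049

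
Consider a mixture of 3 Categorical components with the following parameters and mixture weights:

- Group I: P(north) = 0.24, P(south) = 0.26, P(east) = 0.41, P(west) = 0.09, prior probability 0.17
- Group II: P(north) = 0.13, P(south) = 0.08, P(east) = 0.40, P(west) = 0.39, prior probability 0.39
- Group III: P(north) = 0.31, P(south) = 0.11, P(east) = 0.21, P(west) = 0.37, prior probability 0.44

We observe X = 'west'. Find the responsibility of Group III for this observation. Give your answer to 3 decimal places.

Apply Bayes' rule: the posterior for each component is proportional to its prior times its likelihood at x.
Categorical probabilities:
  f_I = 0.09
  f_II = 0.39
  f_III = 0.37
Weight by the priors:
  π_I·f_I = 0.17 × 0.09 = 0.0153
  π_II·f_II = 0.39 × 0.39 = 0.1521
  π_III·f_III = 0.44 × 0.37 = 0.1628
Marginal: 0.0153 + 0.1521 + 0.1628 = 0.3302
P(Group III | the observation) ≈ 0.493

0.493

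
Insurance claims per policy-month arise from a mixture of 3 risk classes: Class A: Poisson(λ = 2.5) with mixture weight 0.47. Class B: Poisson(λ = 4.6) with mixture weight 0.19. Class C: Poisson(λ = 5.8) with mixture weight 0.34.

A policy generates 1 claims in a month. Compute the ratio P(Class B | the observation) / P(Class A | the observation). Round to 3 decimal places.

0.091

The posterior odds equal the prior odds times the likelihood ratio: (w_i/w_j)·(f_i(x)/f_j(x)).
Poisson probabilities:
  f_A = e^(−2.5)·2.5^1/1! = 0.205212
  f_B = e^(−4.6)·4.6^1/1! = 0.0462384
  f_C = e^(−5.8)·5.8^1/1! = 0.0175598
Odds = (0.19/0.47) × (0.0462384/0.205212) = 0.404255 × 0.22532 ≈ 0.091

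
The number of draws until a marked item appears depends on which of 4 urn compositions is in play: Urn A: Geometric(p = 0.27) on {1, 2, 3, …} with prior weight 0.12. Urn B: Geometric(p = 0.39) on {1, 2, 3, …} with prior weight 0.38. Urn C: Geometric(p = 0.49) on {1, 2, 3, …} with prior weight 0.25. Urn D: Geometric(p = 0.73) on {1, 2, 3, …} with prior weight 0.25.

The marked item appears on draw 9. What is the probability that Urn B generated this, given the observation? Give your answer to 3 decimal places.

Apply Bayes' rule: the posterior for each component is proportional to its prior times its likelihood at x.
Component likelihoods at x = 9:
  f_A = 0.0217744
  f_B = 0.00747659
  f_C = 0.00224263
  f_D = 2.06174e-05
Prior × likelihood for each component:
  P(Z=A)·f_A = 0.12 × 0.0217744 = 0.00261293
  P(Z=B)·f_B = 0.38 × 0.00747659 = 0.0028411
  P(Z=C)·f_C = 0.25 × 0.00224263 = 0.000560657
  P(Z=D)·f_D = 0.25 × 2.06174e-05 = 5.15434e-06
Denominator: 0.00261293 + 0.0028411 + 0.000560657 + 5.15434e-06 = 0.00601984
P(Urn B | 9) = 0.0028411 / 0.00601984 ≈ 0.472

0.472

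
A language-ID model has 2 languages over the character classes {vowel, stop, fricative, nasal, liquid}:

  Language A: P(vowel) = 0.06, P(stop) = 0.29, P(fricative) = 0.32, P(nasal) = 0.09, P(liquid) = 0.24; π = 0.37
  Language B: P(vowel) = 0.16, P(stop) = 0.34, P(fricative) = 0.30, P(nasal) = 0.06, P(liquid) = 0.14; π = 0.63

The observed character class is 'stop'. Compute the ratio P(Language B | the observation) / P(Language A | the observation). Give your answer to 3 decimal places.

Only the two components matter; the odds are (w_i f_i(x)) / (w_j f_j(x)).
Evaluate each component's likelihood at the observed value:
  f_A = P(stop | comp) = 0.29
  f_B = P(stop | comp) = 0.34
Posterior odds = (w_B·f_B) / (w_A·f_A) = (0.63·0.34) / (0.37·0.29) = 0.2142 / 0.1073 ≈ 1.996

1.996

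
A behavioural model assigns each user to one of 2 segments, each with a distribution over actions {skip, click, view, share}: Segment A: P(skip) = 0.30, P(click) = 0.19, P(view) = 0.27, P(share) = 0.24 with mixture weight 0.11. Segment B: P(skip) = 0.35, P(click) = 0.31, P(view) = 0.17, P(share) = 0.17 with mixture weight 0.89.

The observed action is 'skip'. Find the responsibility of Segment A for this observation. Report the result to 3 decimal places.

Apply Bayes' rule: the posterior for each component is proportional to its prior times its likelihood at x.
Categorical probabilities:
  p_A = 0.3
  p_B = 0.35
Prior × likelihood for each component:
  π_A·p_A = 0.11 × 0.3 = 0.033
  π_B·p_B = 0.89 × 0.35 = 0.3115
Sum: 0.033 + 0.3115 = 0.3445
Responsibility of Segment A: 0.033 / 0.3445 ≈ 0.096

0.096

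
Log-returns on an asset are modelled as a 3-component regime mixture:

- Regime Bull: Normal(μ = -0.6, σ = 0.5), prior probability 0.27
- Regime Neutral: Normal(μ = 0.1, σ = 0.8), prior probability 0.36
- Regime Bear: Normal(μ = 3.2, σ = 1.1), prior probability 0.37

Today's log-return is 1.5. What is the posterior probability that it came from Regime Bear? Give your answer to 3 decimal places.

Apply Bayes' rule: the posterior for each component is proportional to its prior times its likelihood at x.
Component likelihoods at x = 1.5:
  f_Bull = (1/(0.5·√(2π)))·exp(−(1.5−-0.6)²/(2·0.5²)) = 0.797885·exp(-8.82000) = 0.000117886
  f_Neutral = (1/(0.8·√(2π)))·exp(−(1.5−0.1)²/(2·0.8²)) = 0.498678·exp(-1.53125) = 0.107847
  f_Bear = (1/(1.1·√(2π)))·exp(−(1.5−3.2)²/(2·1.1²)) = 0.362675·exp(-1.19421) = 0.109869
Unnormalised posteriors:
  π_Bull·f_Bull = 0.27 × 0.000117886 = 3.18293e-05
  π_Neutral·f_Neutral = 0.36 × 0.107847 = 0.0388248
  π_Bear·f_Bear = 0.37 × 0.109869 = 0.0406516
Denominator: 3.18293e-05 + 0.0388248 + 0.0406516 = 0.0795083
P(Regime Bear | 1.5) = 0.0406516 / 0.0795083 ≈ 0.511

0.511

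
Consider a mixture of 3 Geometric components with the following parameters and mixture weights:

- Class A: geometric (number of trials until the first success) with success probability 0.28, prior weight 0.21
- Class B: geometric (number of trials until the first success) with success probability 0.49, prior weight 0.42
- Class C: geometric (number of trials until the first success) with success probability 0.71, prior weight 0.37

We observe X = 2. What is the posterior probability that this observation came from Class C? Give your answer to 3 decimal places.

0.341

Apply Bayes' rule: the posterior for each component is proportional to its prior times its likelihood at x.
Component likelihoods at x = 2:
  p_A = 0.2016
  p_B = 0.2499
  p_C = 0.2059
Unnormalised posteriors:
  π_A·p_A = 0.21 × 0.2016 = 0.042336
  π_B·p_B = 0.42 × 0.2499 = 0.104958
  π_C·p_C = 0.37 × 0.2059 = 0.076183
Normaliser: 0.042336 + 0.104958 + 0.076183 = 0.223477
P(Class C | 2) = 0.076183 / 0.223477 ≈ 0.341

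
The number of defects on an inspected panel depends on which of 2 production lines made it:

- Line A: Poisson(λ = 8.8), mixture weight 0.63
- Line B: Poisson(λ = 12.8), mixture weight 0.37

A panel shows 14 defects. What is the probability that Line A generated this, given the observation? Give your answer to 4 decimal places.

Apply Bayes' rule: the posterior for each component is proportional to its prior times its likelihood at x.
Component likelihoods at x = 14 defects:
  f_A = e^(−8.8)·8.8^14/14! = 0.0288774
  f_B = e^(−12.8)·12.8^14/14! = 0.10036
Prior × likelihood for each component:
  π_A·f_A = 0.63 × 0.0288774 = 0.0181927
  π_B·f_B = 0.37 × 0.10036 = 0.0371333
Sum: 0.0181927 + 0.0371333 = 0.055326
P(Line A | 14 defects) ≈ 0.3288

0.3288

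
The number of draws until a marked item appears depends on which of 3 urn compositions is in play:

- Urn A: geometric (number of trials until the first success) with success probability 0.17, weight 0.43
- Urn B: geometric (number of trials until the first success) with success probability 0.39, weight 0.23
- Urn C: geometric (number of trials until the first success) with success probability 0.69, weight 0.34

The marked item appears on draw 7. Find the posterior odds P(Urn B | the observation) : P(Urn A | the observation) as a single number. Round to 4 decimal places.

0.1934

The posterior odds equal the prior odds times the likelihood ratio: (P(Z=i)/P(Z=j))·(f_i(x)/f_j(x)).
Geometric probabilities:
  p_A = 0.0555799
  p_B = 0.0200929
  p_C = 0.000612378
Odds = (0.23/0.43) × (0.0200929/0.0555799) = 0.534884 × 0.361515 ≈ 0.1934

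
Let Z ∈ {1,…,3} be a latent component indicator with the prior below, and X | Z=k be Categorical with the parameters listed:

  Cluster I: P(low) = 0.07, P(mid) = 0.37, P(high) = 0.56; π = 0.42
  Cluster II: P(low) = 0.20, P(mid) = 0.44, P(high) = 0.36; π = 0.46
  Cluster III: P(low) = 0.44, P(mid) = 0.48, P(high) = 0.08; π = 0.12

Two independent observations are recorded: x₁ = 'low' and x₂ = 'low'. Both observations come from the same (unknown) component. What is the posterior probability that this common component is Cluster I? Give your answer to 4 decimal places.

0.0471

P(component k | x) = π_k·f_k(x) / marginal(x), where marginal(x) = Σ_j π_j·f_j(x).
Since both observations come from the same component, the likelihood for component k is f_k(x₁)·f_k(x₂).
  L_I = [0.07] × [0.07] = 0.0049
  L_II = [0.2] × [0.2] = 0.04
  L_III = [0.44] × [0.44] = 0.1936
Prior × likelihood for each component:
  π_I·L_I = 0.42 × 0.0049 = 0.002058
  π_II·L_II = 0.46 × 0.04 = 0.0184
  π_III·L_III = 0.12 × 0.1936 = 0.023232
Denominator: 0.002058 + 0.0184 + 0.023232 = 0.04369
So the posterior for Cluster I is 0.002058 / 0.04369 ≈ 0.0471.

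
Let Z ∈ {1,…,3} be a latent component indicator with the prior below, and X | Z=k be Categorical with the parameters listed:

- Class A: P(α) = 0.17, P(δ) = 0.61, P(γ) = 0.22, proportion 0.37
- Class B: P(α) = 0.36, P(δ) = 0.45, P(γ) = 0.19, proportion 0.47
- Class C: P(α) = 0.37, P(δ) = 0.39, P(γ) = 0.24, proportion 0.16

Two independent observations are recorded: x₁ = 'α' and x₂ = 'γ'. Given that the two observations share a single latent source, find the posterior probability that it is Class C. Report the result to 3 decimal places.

Posterior ∝ prior × likelihood, so P(k | x) ∝ π_k f_k(x); normalise over all components.
Since both observations come from the same component, the likelihood for component k is f_k(x₁)·f_k(x₂).
  f_A = [0.17] × [0.22] = 0.0374
  f_B = [0.36] × [0.19] = 0.0684
  f_C = [0.37] × [0.24] = 0.0888
Prior × likelihood for each component:
  π_A·f_A = 0.37 × 0.0374 = 0.013838
  π_B·f_B = 0.47 × 0.0684 = 0.032148
  π_C·f_C = 0.16 × 0.0888 = 0.014208
Marginal: 0.013838 + 0.032148 + 0.014208 = 0.060194
Responsibility of Class C: 0.014208 / 0.060194 ≈ 0.236

0.236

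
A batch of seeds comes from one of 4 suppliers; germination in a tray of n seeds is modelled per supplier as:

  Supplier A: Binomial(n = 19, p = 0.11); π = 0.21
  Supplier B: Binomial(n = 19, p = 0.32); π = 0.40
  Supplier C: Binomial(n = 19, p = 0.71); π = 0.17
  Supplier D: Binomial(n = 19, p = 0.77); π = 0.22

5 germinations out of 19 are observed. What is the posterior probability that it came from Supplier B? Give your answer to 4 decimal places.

0.9015

Apply Bayes' rule: the posterior for each component is proportional to its prior times its likelihood at x.
Binomial probabilities:
  f_A = 0.0366377
  f_B = 0.176352
  f_C = 6.24265e-05
  f_D = 3.64879e-06
Weight by the priors:
  P(Z=A)·f_A = 0.21 × 0.0366377 = 0.00769392
  P(Z=B)·f_B = 0.40 × 0.176352 = 0.0705407
  P(Z=C)·f_C = 0.17 × 6.24265e-05 = 1.06125e-05
  P(Z=D)·f_D = 0.22 × 3.64879e-06 = 8.02733e-07
Sum: 0.00769392 + 0.0705407 + 1.06125e-05 + 8.02733e-07 = 0.078246
P(Supplier B | the observation) ≈ 0.9015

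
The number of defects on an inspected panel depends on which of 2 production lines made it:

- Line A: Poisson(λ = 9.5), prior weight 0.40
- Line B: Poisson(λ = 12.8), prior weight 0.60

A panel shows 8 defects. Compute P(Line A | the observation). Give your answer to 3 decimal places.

Apply Bayes' rule: the posterior for each component is proportional to its prior times its likelihood at x.
Evaluate each component's likelihood at the observed value:
  L_A = 0.12316
  L_B = 0.0493389
Prior × likelihood for each component:
  π_A·L_A = 0.40 × 0.12316 = 0.0492641
  π_B·L_B = 0.60 × 0.0493389 = 0.0296034
Normaliser: 0.0492641 + 0.0296034 = 0.0788675
So the posterior for Line A is 0.0492641 / 0.0788675 ≈ 0.625.

0.625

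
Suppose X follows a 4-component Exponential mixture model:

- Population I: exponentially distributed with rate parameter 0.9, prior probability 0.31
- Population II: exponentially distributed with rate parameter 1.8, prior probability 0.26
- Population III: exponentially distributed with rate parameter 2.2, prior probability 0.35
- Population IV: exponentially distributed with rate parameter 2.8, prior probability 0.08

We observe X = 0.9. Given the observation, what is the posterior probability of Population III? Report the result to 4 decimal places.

0.3117

By Bayes' theorem, P(k | x) = π_k f_k(x) / Σ_j π_j f_j(x).
Exponential densities:
  L_I = 0.400372
  L_II = 0.356218
  L_III = 0.303752
  L_IV = 0.225287
Weight by the priors:
  π_I·L_I = 0.31 × 0.400372 = 0.124115
  π_II·L_II = 0.26 × 0.356218 = 0.0926166
  π_III·L_III = 0.35 × 0.303752 = 0.106313
  π_IV·L_IV = 0.08 × 0.225287 = 0.018023
Normaliser: 0.124115 + 0.0926166 + 0.106313 + 0.018023 = 0.341068
P(Population III | x) ≈ 0.3117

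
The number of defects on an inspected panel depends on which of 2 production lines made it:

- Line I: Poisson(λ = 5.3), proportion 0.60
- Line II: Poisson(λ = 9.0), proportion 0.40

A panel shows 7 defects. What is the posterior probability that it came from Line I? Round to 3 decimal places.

0.598

Apply Bayes' rule: the posterior for each component is proportional to its prior times its likelihood at x.
Evaluate each component's likelihood at the observed value:
  p_I = e^(−5.3)·5.3^7/7! = 0.116343
  p_II = e^(−9.0)·9.0^7/7! = 0.117116
Multiply by the mixture weights:
  π_I·p_I = 0.60 × 0.116343 = 0.0698057
  π_II·p_II = 0.40 × 0.117116 = 0.0468464
Evidence: 0.0698057 + 0.0468464 = 0.116652
P(Line I | 7 defects) = 0.0698057 / 0.116652 ≈ 0.598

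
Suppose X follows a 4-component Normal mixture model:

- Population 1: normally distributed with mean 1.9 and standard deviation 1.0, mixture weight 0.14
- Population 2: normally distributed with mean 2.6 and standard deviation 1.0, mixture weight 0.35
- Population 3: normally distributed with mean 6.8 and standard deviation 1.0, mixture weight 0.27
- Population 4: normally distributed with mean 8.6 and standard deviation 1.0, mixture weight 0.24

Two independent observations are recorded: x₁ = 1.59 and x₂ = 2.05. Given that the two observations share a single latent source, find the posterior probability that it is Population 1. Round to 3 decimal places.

By Bayes' theorem, P(k | x) = π_k f_k(x) / Σ_j π_j f_j(x).
Since both observations come from the same component, the likelihood for component k is f_k(x₁)·f_k(x₂).
  f_1 = [(1/(1.0·√(2π)))·exp(−(1.59−1.9)²/(2·1.0²)) = 0.398942·exp(-0.04805) = 0.380226] × [0.394479] = 0.149991
  f_2 = [(1/(1.0·√(2π)))·exp(−(1.59−2.6)²/(2·1.0²)) = 0.398942·exp(-0.51005) = 0.239551] × [0.342944] = 0.0821526
  f_3 = [(1/(1.0·√(2π)))·exp(−(1.59−6.8)²/(2·1.0²)) = 0.398942·exp(-13.57205) = 5.08913e-07] × [5.02951e-06] = 2.55958e-12
  f_4 = [(1/(1.0·√(2π)))·exp(−(1.59−8.6)²/(2·1.0²)) = 0.398942·exp(-24.57005) = 8.51673e-12] × [1.92642e-10] = 1.64068e-21
Unnormalised posteriors:
  π_1·f_1 = 0.14 × 0.149991 = 0.0209988
  π_2·f_2 = 0.35 × 0.0821526 = 0.0287534
  π_3·f_3 = 0.27 × 2.55958e-12 = 6.91087e-13
  π_4·f_4 = 0.24 × 1.64068e-21 = 3.93763e-22
Normaliser: 0.0209988 + 0.0287534 + 6.91087e-13 + 3.93763e-22 = 0.0497522
P(Population 1 | x₁, x₂) = 0.0209988 / 0.0497522 ≈ 0.422

0.422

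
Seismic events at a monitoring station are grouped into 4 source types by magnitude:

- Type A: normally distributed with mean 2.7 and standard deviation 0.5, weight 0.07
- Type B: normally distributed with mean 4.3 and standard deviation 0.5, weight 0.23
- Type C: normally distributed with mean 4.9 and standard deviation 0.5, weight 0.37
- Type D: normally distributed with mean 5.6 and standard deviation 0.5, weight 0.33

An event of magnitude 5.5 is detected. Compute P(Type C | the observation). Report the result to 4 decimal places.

Posterior ∝ prior × likelihood, so P(k | x) ∝ w_k f_k(x); normalise over all components.
Component likelihoods at x = 5.5:
  L_A = 1.23652e-07
  L_B = 0.0447891
  L_C = 0.388372
  L_D = 0.782085
Weight by the priors:
  w_A·L_A = 0.07 × 1.23652e-07 = 8.65567e-09
  w_B·L_B = 0.23 × 0.0447891 = 0.0103015
  w_C·L_C = 0.37 × 0.388372 = 0.143698
  w_D·L_D = 0.33 × 0.782085 = 0.258088
Sum: 8.65567e-09 + 0.0103015 + 0.143698 + 0.258088 = 0.412087
Responsibility of Type C: 0.143698 / 0.412087 ≈ 0.3487

0.3487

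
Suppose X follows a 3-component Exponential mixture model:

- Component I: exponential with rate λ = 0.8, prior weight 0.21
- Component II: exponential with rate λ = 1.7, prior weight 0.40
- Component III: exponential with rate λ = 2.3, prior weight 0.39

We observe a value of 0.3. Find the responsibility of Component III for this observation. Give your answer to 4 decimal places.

The responsibility of component k is P(Z=k) f_k(x) divided by Σ_j P(Z=j) f_j(x).
Component likelihoods at x = 0.3:
  f_I = 0.629302
  f_II = 1.02084
  f_III = 1.15362
Multiply by the mixture weights:
  P(Z=I)·f_I = 0.21 × 0.629302 = 0.132153
  P(Z=II)·f_II = 0.40 × 1.02084 = 0.408337
  P(Z=III)·f_III = 0.39 × 1.15362 = 0.449914
Marginal: 0.132153 + 0.408337 + 0.449914 = 0.990404
Responsibility of Component III: 0.449914 / 0.990404 ≈ 0.4543

0.4543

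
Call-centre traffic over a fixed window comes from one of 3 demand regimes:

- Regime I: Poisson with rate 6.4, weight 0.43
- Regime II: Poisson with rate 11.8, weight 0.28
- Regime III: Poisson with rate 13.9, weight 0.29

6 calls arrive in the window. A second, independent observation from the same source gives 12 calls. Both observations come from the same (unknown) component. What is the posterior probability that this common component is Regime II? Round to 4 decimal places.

0.3940

P(component k | x) = P(Z=k)·f_k(x) / marginal(x), where marginal(x) = Σ_j P(Z=j)·f_j(x).
Since both observations come from the same component, the likelihood for component k is f_k(x₁)·f_k(x₂).
  L_I = [e^(−6.4)·6.4^6/6! = 0.158585] × [0.0163809] = 0.00259777
  L_II = [e^(−11.8)·11.8^6/6! = 0.0281374] × [0.114175] = 0.0032126
  L_III = [e^(−13.9)·13.9^6/6! = 0.00920583] × [0.0998039] = 0.000918777
Unnormalised posteriors:
  P(Z=I)·L_I = 0.43 × 0.00259777 = 0.00111704
  P(Z=II)·L_II = 0.28 × 0.0032126 = 0.000899529
  P(Z=III)·L_III = 0.29 × 0.000918777 = 0.000266445
Marginal: 0.00111704 + 0.000899529 + 0.000266445 = 0.00228302
P(Regime II | x₁,x₂) ≈ 0.3940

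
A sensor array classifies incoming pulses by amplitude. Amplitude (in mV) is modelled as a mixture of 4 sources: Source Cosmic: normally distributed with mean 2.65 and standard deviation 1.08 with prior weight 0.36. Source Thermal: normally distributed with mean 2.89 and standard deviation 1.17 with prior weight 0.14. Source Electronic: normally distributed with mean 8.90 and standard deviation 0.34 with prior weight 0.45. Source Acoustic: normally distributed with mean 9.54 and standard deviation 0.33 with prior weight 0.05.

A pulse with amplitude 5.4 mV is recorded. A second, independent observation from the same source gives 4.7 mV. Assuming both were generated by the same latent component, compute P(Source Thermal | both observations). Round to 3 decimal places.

P(component k | x) = P(Z=k)·f_k(x) / marginal(x), where marginal(x) = Σ_j P(Z=j)·f_j(x).
Since both observations come from the same component, the likelihood for component k is f_k(x₁)·f_k(x₂).
  p_Cosmic = [0.0144406] × [0.0609694] = 0.000880435
  p_Thermal = [0.0341465] × [0.103048] = 0.00351873
  p_Electronic = [1.14442e-23] × [8.58646e-34] = 9.82653e-57
  p_Acoustic = [8.05254e-35] × [2.35295e-47] = 1.89472e-81
Unnormalised posteriors:
  P(Z=Cosmic)·p_Cosmic = 0.36 × 0.000880435 = 0.000316957
  P(Z=Thermal)·p_Thermal = 0.14 × 0.00351873 = 0.000492622
  P(Z=Electronic)·p_Electronic = 0.45 × 9.82653e-57 = 4.42194e-57
  P(Z=Acoustic)·p_Acoustic = 0.05 × 1.89472e-81 = 9.47359e-83
Normaliser: 0.000316957 + 0.000492622 + 4.42194e-57 + 9.47359e-83 = 0.000809578
P(Source Thermal | x₁,x₂) ≈ 0.608

0.608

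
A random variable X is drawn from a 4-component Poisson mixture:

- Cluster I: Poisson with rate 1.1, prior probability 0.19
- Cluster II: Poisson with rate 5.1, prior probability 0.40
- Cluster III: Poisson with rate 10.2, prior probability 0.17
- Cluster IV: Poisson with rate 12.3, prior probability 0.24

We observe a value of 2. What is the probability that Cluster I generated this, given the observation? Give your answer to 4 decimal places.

Apply Bayes' rule: the posterior for each component is proportional to its prior times its likelihood at x.
Component likelihoods at x = 2:
  f_I = e^(−1.1)·1.1^2/2! = 0.201387
  f_II = e^(−5.1)·5.1^2/2! = 0.0792882
  f_III = e^(−10.2)·10.2^2/2! = 0.0019336
  f_IV = e^(−12.3)·12.3^2/2! = 0.000344317
Multiply by the mixture weights:
  π_I·f_I = 0.19 × 0.201387 = 0.0382635
  π_II·f_II = 0.40 × 0.0792882 = 0.0317153
  π_III·f_III = 0.17 × 0.0019336 = 0.000328712
  π_IV·f_IV = 0.24 × 0.000344317 = 8.2636e-05
Evidence: 0.0382635 + 0.0317153 + 0.000328712 + 8.2636e-05 = 0.0703902
P(Cluster I | 2) ≈ 0.5436

0.5436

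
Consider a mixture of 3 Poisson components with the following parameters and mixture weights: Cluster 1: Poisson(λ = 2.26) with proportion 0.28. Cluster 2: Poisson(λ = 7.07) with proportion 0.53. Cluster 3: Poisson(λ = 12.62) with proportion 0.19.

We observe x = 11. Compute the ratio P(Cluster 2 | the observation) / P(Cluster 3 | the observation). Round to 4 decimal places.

The posterior odds equal the prior odds times the likelihood ratio: (w_i/w_j)·(f_i(x)/f_j(x)).
Poisson probabilities:
  L_1 = e^(−2.26)·2.26^11/11! = 2.05367e-05
  L_2 = e^(−7.07)·7.07^11/11! = 0.046989
  L_3 = e^(−12.62)·12.62^11/11! = 0.107078
0.0249041 / 0.0203448 ≈ 1.2241

1.2241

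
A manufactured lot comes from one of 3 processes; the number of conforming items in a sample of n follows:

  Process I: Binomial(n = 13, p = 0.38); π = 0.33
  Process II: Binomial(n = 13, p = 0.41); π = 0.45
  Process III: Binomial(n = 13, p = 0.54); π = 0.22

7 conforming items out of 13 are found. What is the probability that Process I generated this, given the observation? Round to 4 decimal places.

0.2484

P(component k | x) = π_k·f_k(x) / marginal(x), where marginal(x) = Σ_j π_j·f_j(x).
Binomial probabilities:
  L_I = C(13,7)·0.38^7·0.62^6 = 1716·0.00114416·0.0568002 = 0.11152
  L_II = C(13,7)·0.41^7·0.59^6 = 1716·0.00194754·0.0421805 = 0.140967
  L_III = C(13,7)·0.54^7·0.46^6 = 1716·0.0133893·0.0094743 = 0.217681
Unnormalised posteriors:
  π_I·L_I = 0.33 × 0.11152 = 0.0368016
  π_II·L_II = 0.45 × 0.140967 = 0.063435
  π_III·L_III = 0.22 × 0.217681 = 0.0478898
Evidence: 0.0368016 + 0.063435 + 0.0478898 = 0.148126
Responsibility of Process I: 0.0368016 / 0.148126 ≈ 0.2484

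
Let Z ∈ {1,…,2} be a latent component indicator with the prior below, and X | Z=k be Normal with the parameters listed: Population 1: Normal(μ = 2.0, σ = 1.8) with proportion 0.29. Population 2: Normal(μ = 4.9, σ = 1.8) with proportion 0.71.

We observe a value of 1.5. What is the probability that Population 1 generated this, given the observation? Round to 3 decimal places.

0.701

By Bayes' theorem, P(k | x) = π_k f_k(x) / Σ_j π_j f_j(x).
Evaluate each component's likelihood at the observed value:
  f_1 = (1/(1.8·√(2π)))·exp(−(1.5−2.0)²/(2·1.8²)) = 0.221635·exp(-0.03858) = 0.213247
  f_2 = (1/(1.8·√(2π)))·exp(−(1.5−4.9)²/(2·1.8²)) = 0.221635·exp(-1.78395) = 0.0372287
Unnormalised posteriors:
  π_1·f_1 = 0.29 × 0.213247 = 0.0618416
  π_2·f_2 = 0.71 × 0.0372287 = 0.0264324
Sum: 0.0618416 + 0.0264324 = 0.0882739
P(Population 1 | the observation) = 0.0618416 / 0.0882739 ≈ 0.701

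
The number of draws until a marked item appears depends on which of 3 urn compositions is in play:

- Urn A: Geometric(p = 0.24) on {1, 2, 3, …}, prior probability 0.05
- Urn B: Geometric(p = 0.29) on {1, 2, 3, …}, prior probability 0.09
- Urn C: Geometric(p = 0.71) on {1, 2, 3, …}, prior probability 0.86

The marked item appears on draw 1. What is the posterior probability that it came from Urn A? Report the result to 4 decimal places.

Posterior ∝ prior × likelihood, so P(k | x) ∝ π_k f_k(x); normalise over all components.
Evaluate each component's likelihood at the observed value:
  p_A = 0.24
  p_B = 0.29
  p_C = 0.71
Prior × likelihood for each component:
  π_A·p_A = 0.05 × 0.24 = 0.012
  π_B·p_B = 0.09 × 0.29 = 0.0261
  π_C·p_C = 0.86 × 0.71 = 0.6106
Sum: 0.012 + 0.0261 + 0.6106 = 0.6487
P(Urn A | x) = 0.012 / 0.6487 ≈ 0.0185

0.0185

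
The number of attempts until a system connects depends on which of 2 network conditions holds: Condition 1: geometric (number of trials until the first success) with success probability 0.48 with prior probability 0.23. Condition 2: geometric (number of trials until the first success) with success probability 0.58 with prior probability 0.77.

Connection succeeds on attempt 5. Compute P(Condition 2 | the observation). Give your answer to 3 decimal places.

By Bayes' theorem, P(k | x) = P(Z=k) f_k(x) / Σ_j P(Z=j) f_j(x).
Geometric probabilities:
  L_1 = 0.48·(1−0.48)^4 = 0.48·0.0731162 = 0.0350958
  L_2 = 0.58·(1−0.58)^4 = 0.58·0.031117 = 0.0180478
Unnormalised posteriors:
  P(Z=1)·L_1 = 0.23 × 0.0350958 = 0.00807202
  P(Z=2)·L_2 = 0.77 × 0.0180478 = 0.0138968
Normaliser: 0.00807202 + 0.0138968 = 0.0219689
So the posterior for Condition 2 is 0.0138968 / 0.0219689 ≈ 0.633.

0.633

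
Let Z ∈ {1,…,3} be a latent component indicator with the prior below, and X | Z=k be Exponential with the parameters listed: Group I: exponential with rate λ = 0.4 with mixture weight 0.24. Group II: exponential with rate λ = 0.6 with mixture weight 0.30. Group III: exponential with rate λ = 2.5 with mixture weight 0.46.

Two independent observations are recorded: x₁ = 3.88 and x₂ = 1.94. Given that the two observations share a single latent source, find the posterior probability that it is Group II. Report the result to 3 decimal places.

0.467

Posterior ∝ prior × likelihood, so P(k | x) ∝ P(Z=k) f_k(x); normalise over all components.
Since both observations come from the same component, the likelihood for component k is f_k(x₁)·f_k(x₂).
  L_I = [0.4·e^(−0.4·3.88) = 0.4·e^(−1.5520) = 0.0847296] × [0.184097] = 0.0155985
  L_II = [0.6·e^(−0.6·3.88) = 0.6·e^(−2.3280) = 0.0584943] × [0.187341] = 0.0109584
  L_III = [2.5·e^(−2.5·3.88) = 2.5·e^(−9.7000) = 0.000153209] × [0.0195709] = 2.99844e-06
Prior × likelihood for each component:
  P(Z=I)·L_I = 0.24 × 0.0155985 = 0.00374364
  P(Z=II)·L_II = 0.30 × 0.0109584 = 0.00328751
  P(Z=III)·L_III = 0.46 × 2.99844e-06 = 1.37928e-06
Sum: 0.00374364 + 0.00328751 + 1.37928e-06 = 0.00703253
Responsibility of Group II: 0.00328751 / 0.00703253 ≈ 0.467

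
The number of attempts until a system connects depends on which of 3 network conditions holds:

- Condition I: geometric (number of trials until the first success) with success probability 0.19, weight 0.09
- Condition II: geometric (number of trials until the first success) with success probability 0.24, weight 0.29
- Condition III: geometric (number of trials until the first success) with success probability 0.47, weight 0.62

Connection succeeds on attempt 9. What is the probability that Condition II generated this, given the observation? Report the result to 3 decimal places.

0.609

Apply Bayes' rule: the posterior for each component is proportional to its prior times its likelihood at x.
Geometric probabilities:
  f_I = 0.0352074
  f_II = 0.0267128
  f_III = 0.00292621
Prior × likelihood for each component:
  P(Z=I)·f_I = 0.09 × 0.0352074 = 0.00316866
  P(Z=II)·f_II = 0.29 × 0.0267128 = 0.00774672
  P(Z=III)·f_III = 0.62 × 0.00292621 = 0.00181425
Sum: 0.00316866 + 0.00774672 + 0.00181425 = 0.0127296
So the posterior for Condition II is 0.00774672 / 0.0127296 ≈ 0.609.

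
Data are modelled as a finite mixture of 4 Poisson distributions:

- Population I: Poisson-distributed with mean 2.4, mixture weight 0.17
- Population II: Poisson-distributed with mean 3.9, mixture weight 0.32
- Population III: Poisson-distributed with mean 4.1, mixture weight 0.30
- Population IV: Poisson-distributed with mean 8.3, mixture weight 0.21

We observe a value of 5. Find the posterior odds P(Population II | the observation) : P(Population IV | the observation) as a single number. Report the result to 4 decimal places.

2.8429

Posterior odds = (π_i f_i(x)) / (π_j f_j(x)); the normalising sum cancels.
Evaluate each component's likelihood at the observed value:
  L_I = 0.0601961
  L_II = 0.152193
  L_III = 0.160004
  L_IV = 0.0815765
Odds = (0.32/0.21) × (0.152193/0.0815765) = 1.52381 × 1.86564 ≈ 2.8429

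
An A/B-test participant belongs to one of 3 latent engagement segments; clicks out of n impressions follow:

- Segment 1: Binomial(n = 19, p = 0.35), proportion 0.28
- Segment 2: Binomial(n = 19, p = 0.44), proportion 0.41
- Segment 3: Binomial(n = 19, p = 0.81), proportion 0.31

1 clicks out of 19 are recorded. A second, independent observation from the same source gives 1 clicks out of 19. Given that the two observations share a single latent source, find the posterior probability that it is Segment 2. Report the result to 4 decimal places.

The responsibility of component k is w_k f_k(x) divided by Σ_j w_j f_j(x).
Since both observations come from the same component, the likelihood for component k is f_k(x₁)·f_k(x₂).
  p_1 = [C(19,1)·0.35^1·0.65^18 = 19·0.35·0.000428983 = 0.00285274] × [0.00285274] = 8.13812e-06
  p_2 = [C(19,1)·0.44^1·0.56^18 = 19·0.44·2.93349e-05 = 0.00024524] × [0.00024524] = 6.01425e-08
  p_3 = [C(19,1)·0.81^1·0.19^18 = 19·0.81·1.04127e-13 = 1.60252e-12] × [1.60252e-12] = 2.56807e-24
Weight by the priors:
  w_1·p_1 = 0.28 × 8.13812e-06 = 2.27867e-06
  w_2·p_2 = 0.41 × 6.01425e-08 = 2.46584e-08
  w_3·p_3 = 0.31 × 2.56807e-24 = 7.96102e-25
Denominator: 2.27867e-06 + 2.46584e-08 + 7.96102e-25 = 2.30333e-06
P(Segment 2 | data) = 2.46584e-08 / 2.30333e-06 ≈ 0.0107

0.0107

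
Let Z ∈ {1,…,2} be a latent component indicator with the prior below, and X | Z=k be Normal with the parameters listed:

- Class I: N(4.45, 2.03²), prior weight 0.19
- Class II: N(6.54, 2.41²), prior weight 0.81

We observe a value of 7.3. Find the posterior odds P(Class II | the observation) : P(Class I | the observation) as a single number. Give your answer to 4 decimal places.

Posterior odds = (w_i f_i(x)) / (w_j f_j(x)); the normalising sum cancels.
Evaluate each component's likelihood at the observed value:
  p_I = 0.073351
  p_II = 0.157506
Posterior odds = (w_II·p_II) / (w_I·p_I) = (0.81·0.157506) / (0.19·0.073351) = 0.12758 / 0.0139367 ≈ 9.1543

9.1543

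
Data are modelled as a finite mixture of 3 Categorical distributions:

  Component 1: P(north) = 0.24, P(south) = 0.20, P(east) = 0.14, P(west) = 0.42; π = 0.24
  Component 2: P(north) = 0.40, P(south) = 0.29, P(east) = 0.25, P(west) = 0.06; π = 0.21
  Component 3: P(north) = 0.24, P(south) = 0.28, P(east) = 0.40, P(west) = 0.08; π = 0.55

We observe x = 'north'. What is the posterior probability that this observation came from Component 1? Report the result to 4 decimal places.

0.2105

P(component k | x) = π_k·f_k(x) / marginal(x), where marginal(x) = Σ_j π_j·f_j(x).
Evaluate each component's likelihood at the observed value:
  L_1 = 0.24
  L_2 = 0.4
  L_3 = 0.24
Prior × likelihood for each component:
  π_1·L_1 = 0.24 × 0.24 = 0.0576
  π_2·L_2 = 0.21 × 0.4 = 0.084
  π_3·L_3 = 0.55 × 0.24 = 0.132
Normaliser: 0.0576 + 0.084 + 0.132 = 0.2736
So the posterior for Component 1 is 0.0576 / 0.2736 ≈ 0.2105.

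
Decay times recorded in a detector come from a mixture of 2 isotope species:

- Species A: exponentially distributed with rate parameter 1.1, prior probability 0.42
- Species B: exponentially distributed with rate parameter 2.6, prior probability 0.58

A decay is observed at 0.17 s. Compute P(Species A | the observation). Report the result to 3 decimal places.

0.283

Apply Bayes' rule: the posterior for each component is proportional to its prior times its likelihood at x.
Exponential densities:
  p_A = 0.912388
  p_B = 1.67115
Prior × likelihood for each component:
  π_A·p_A = 0.42 × 0.912388 = 0.383203
  π_B·p_B = 0.58 × 1.67115 = 0.969266
Sum: 0.383203 + 0.969266 = 1.35247
Responsibility of Species A: 0.383203 / 1.35247 ≈ 0.283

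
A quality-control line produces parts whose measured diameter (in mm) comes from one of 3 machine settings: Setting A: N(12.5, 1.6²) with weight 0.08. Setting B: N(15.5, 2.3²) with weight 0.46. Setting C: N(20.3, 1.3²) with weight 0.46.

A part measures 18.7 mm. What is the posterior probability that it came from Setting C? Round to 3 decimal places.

P(component k | x) = w_k·f_k(x) / marginal(x), where marginal(x) = Σ_j w_j·f_j(x).
Normal densities:
  p_A = (1/(1.6·√(2π)))·exp(−(18.7−12.5)²/(2·1.6²)) = 0.249339·exp(-7.50781) = 0.000136832
  p_B = (1/(2.3·√(2π)))·exp(−(18.7−15.5)²/(2·2.3²)) = 0.173453·exp(-0.96786) = 0.0658938
  p_C = (1/(1.3·√(2π)))·exp(−(18.7−20.3)²/(2·1.3²)) = 0.306879·exp(-0.75740) = 0.143891
Weight by the priors:
  w_A·p_A = 0.08 × 0.000136832 = 1.09466e-05
  w_B·p_B = 0.46 × 0.0658938 = 0.0303111
  w_C·p_C = 0.46 × 0.143891 = 0.0661899
Evidence: 1.09466e-05 + 0.0303111 + 0.0661899 = 0.0965119
Responsibility of Setting C: 0.0661899 / 0.0965119 ≈ 0.686

0.686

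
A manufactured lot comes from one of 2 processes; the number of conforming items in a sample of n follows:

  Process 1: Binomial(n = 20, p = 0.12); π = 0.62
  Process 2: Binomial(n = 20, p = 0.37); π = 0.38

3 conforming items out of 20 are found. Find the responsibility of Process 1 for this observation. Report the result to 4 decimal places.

Apply Bayes' rule: the posterior for each component is proportional to its prior times its likelihood at x.
Component likelihoods at x = 3 conforming items out of 20:
  f_1 = C(20,3)·0.12^3·0.88^17 = 1140·0.001728·0.113817 = 0.22421
  f_2 = C(20,3)·0.37^3·0.63^17 = 1140·0.050653·0.000387962 = 0.0224026
Multiply by the mixture weights:
  w_1·f_1 = 0.62 × 0.22421 = 0.13901
  w_2·f_2 = 0.38 × 0.0224026 = 0.00851301
Denominator: 0.13901 + 0.00851301 = 0.147523
So the posterior for Process 1 is 0.13901 / 0.147523 ≈ 0.9423.

0.9423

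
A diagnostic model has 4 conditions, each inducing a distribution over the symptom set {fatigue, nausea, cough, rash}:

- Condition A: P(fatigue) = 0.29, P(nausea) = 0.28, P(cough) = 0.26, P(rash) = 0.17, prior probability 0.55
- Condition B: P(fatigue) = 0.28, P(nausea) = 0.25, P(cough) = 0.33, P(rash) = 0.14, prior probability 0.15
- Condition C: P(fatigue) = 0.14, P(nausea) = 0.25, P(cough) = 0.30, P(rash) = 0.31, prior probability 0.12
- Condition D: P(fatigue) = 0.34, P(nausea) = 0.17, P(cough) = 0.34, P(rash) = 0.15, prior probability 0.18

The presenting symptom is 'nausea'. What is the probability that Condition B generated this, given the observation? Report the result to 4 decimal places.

0.1488

Apply Bayes' rule: the posterior for each component is proportional to its prior times its likelihood at x.
Evaluate each component's likelihood at the observed value:
  f_A = P(nausea | comp) = 0.28
  f_B = P(nausea | comp) = 0.25
  f_C = P(nausea | comp) = 0.25
  f_D = P(nausea | comp) = 0.17
Prior × likelihood for each component:
  π_A·f_A = 0.55 × 0.28 = 0.154
  π_B·f_B = 0.15 × 0.25 = 0.0375
  π_C·f_C = 0.12 × 0.25 = 0.03
  π_D·f_D = 0.18 × 0.17 = 0.0306
Sum: 0.154 + 0.0375 + 0.03 + 0.0306 = 0.2521
Responsibility of Condition B: 0.0375 / 0.2521 ≈ 0.1488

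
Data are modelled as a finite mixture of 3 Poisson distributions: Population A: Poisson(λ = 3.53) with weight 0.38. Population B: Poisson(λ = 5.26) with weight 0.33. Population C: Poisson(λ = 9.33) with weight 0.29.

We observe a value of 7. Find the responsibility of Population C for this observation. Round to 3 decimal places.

0.372

P(component k | x) = w_k·f_k(x) / marginal(x), where marginal(x) = Σ_j w_j·f_j(x).
Evaluate each component's likelihood at the observed value:
  L_A = e^(−3.53)·3.53^7/7! = 0.039713
  L_B = e^(−5.26)·5.26^7/7! = 0.114837
  L_C = e^(−9.33)·9.33^7/7! = 0.108336
Multiply by the mixture weights:
  w_A·L_A = 0.38 × 0.039713 = 0.0150909
  w_B·L_B = 0.33 × 0.114837 = 0.0378961
  w_C·L_C = 0.29 × 0.108336 = 0.0314175
Sum: 0.0150909 + 0.0378961 + 0.0314175 = 0.0844045
Responsibility of Population C: 0.0314175 / 0.0844045 ≈ 0.372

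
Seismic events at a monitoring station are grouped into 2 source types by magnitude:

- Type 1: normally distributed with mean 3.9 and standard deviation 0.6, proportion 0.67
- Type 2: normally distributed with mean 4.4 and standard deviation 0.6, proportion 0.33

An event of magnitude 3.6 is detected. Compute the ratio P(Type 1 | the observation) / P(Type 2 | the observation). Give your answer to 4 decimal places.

4.3583

The posterior odds equal the prior odds times the likelihood ratio: (P(Z=i)/P(Z=j))·(f_i(x)/f_j(x)).
Normal densities:
  p_1 = (1/(0.6·√(2π)))·exp(−(3.6−3.9)²/(2·0.6²)) = 0.664904·exp(-0.12500) = 0.586776
  p_2 = (1/(0.6·√(2π)))·exp(−(3.6−4.4)²/(2·0.6²)) = 0.664904·exp(-0.88889) = 0.27335
Odds = (0.67/0.33) × (0.586776/0.27335) = 2.0303 × 2.14661 ≈ 4.3583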